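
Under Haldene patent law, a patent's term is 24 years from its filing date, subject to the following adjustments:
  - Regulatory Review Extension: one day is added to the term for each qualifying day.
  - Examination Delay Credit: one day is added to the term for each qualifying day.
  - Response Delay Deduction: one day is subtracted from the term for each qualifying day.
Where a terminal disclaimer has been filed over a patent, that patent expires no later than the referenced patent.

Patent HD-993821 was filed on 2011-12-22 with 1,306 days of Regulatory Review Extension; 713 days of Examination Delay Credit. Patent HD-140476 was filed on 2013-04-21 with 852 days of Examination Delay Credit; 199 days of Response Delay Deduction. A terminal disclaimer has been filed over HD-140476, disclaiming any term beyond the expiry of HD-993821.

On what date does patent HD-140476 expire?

February 3, 2039

Natural term of HD-140476:
  Base: filing + 24 years → 21 April 2037.
  Examination Delay Credit: +852 days → 21 August 2039.
  Response Delay Deduction: −199 days → 3 February 2039.
Expiry of referenced patent HD-993821:
  Base: filing + 24 years → 22 December 2035.
  Regulatory Review Extension: +1306 days → 20 July 2039.
  Examination Delay Credit: +713 days → 2 July 2041.
Terminal disclaimer: HD-140476 expires on the earlier of 3 February 2039 and 2 July 2041.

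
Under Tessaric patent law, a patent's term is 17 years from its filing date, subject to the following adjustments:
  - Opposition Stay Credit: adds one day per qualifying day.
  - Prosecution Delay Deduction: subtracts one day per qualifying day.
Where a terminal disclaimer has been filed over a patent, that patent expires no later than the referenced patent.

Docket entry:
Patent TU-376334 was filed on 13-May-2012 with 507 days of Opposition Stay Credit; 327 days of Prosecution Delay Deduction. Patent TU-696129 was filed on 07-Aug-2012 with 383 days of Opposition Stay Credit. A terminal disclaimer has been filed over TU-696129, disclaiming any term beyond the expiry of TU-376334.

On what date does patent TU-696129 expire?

Natural term of TU-696129:
  Base: filing + 17 years → 7 August 2029.
  Opposition Stay Credit: +383 days → 25 August 2030.
Expiry of referenced patent TU-376334:
  Base: filing + 17 years → 13 May 2029.
  Opposition Stay Credit: +507 days → 2 October 2030.
  Prosecution Delay Deduction: −327 days → 9 November 2029.
Terminal disclaimer: TU-696129 expires on the earlier of 25 August 2030 and 9 November 2029.

November 9, 2029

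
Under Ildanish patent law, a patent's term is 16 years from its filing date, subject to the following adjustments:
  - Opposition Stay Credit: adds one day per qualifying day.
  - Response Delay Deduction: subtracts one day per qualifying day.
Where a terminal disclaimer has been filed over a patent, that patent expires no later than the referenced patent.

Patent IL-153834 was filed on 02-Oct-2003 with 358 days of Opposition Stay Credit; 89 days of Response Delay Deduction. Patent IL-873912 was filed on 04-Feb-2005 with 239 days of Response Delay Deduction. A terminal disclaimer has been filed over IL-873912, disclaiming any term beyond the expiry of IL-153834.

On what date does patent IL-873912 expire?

June 10, 2020

Natural term of IL-873912:
  Base: filing + 16 years → 4 February 2021.
  Response Delay Deduction: −239 days → 10 June 2020.
Expiry of referenced patent IL-153834:
  Base: filing + 16 years → 2 October 2019.
  Opposition Stay Credit: +358 days → 24 September 2020.
  Response Delay Deduction: −89 days → 27 June 2020.
Terminal disclaimer: IL-873912 expires on the earlier of 10 June 2020 and 27 June 2020.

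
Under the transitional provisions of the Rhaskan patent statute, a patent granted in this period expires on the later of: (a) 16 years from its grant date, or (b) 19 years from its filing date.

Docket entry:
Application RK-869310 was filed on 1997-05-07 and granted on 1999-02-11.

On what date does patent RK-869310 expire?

(a) grant + 16 years → 11 February 2015.
(b) filing + 19 years → 7 May 2016.
Later of the two: 7 May 2016.

May 7, 2016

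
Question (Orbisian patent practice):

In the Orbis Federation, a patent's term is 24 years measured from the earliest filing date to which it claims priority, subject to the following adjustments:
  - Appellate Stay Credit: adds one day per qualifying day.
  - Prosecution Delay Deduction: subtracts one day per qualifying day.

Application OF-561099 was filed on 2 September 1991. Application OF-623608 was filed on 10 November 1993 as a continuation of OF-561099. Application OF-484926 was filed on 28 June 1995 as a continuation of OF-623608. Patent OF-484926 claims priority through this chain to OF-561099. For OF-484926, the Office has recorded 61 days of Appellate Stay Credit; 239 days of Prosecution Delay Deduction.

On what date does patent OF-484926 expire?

2015-03-08

Earliest priority filing: 2 September 1991.
Base term: 2 September 1991 + 24 years → 2 September 2015.
Appellate Stay Credit: +61 days → 2 November 2015.
Prosecution Delay Deduction: −239 days → 8 March 2015.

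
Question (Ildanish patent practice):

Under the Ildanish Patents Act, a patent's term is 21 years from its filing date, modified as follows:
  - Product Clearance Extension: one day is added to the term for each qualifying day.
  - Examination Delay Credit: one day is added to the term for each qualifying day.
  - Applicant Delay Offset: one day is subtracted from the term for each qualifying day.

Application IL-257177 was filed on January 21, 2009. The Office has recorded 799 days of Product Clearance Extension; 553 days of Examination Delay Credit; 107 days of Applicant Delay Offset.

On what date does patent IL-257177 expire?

Base term: filing date + 21 years → 21 January 2030.
Product Clearance Extension: +799 days → 30 March 2032.
Examination Delay Credit: +553 days → 4 October 2033.
Applicant Delay Offset: −107 days → 19 June 2033.

June 19, 2033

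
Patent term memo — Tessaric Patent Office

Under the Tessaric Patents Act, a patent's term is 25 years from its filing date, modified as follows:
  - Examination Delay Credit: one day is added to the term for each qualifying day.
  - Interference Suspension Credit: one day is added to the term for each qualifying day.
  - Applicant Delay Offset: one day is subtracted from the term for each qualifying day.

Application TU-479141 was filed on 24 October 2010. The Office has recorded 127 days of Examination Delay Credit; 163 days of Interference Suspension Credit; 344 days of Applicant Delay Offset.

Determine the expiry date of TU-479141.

2035-08-31

Base term: filing date + 25 years → 24 October 2035.
Examination Delay Credit: +127 days → 28 February 2036.
Interference Suspension Credit: +163 days → 9 August 2036.
Applicant Delay Offset: −344 days → 31 August 2035.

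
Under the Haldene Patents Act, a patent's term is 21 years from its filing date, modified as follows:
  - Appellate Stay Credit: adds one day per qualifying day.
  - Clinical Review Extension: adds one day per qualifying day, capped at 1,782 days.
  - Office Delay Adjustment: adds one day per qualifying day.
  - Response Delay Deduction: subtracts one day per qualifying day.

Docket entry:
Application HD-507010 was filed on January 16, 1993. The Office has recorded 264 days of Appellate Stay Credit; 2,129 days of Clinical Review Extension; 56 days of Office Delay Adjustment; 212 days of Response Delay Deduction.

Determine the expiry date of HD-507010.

Base term: filing date + 21 years → 16 January 2014.
Appellate Stay Credit: +264 days → 7 October 2014.
Clinical Review Extension: 2129 days claimed exceeds the 1782-day cap, so +1782 days → 24 August 2019.
Office Delay Adjustment: +56 days → 19 October 2019.
Response Delay Deduction: −212 days → 21 March 2019.

March 21, 2019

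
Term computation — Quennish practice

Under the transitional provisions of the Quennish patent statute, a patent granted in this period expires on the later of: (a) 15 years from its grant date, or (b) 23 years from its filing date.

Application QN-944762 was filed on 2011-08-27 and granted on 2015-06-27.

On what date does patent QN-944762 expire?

August 27, 2034

(a) grant + 15 years → 27 June 2030.
(b) filing + 23 years → 27 August 2034.
Later of the two: 27 August 2034.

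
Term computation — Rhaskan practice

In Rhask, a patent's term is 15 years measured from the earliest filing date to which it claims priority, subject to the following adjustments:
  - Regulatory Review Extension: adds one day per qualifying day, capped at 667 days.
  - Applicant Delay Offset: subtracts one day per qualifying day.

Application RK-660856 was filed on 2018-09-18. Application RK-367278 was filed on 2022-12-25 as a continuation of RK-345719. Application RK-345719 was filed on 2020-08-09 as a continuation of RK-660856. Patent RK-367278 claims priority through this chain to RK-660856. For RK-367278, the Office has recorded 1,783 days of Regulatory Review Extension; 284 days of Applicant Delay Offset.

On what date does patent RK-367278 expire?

Earliest priority filing: 18 September 2018.
Base term: 18 September 2018 + 15 years → 18 September 2033.
Regulatory Review Extension: 1783 days claimed exceeds the 667-day cap, so +667 days → 17 July 2035.
Applicant Delay Offset: −284 days → 6 October 2034.

2034-10-06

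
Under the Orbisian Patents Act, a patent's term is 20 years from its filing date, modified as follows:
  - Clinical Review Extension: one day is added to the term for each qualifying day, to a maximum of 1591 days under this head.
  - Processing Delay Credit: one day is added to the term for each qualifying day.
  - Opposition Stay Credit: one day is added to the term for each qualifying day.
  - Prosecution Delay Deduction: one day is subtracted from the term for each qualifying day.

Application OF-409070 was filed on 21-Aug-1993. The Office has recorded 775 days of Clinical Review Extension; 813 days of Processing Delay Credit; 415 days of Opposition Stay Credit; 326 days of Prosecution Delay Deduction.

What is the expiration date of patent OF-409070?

Base term: filing date + 20 years → 21 August 2013.
Clinical Review Extension: 775 days (within the 1591-day cap) → +775 days → 5 October 2015.
Processing Delay Credit: +813 days → 26 December 2017.
Opposition Stay Credit: +415 days → 14 February 2019.
Prosecution Delay Deduction: −326 days → 25 March 2018.

2018-03-25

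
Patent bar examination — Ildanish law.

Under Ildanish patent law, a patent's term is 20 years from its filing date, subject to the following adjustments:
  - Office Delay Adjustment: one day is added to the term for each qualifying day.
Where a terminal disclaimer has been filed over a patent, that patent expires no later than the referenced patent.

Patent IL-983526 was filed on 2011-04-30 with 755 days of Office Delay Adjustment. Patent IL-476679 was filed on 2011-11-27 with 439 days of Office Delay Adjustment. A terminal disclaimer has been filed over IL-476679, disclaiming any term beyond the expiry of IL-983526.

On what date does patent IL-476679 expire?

February 8, 2033

Natural term of IL-476679:
  Base: filing + 20 years → 27 November 2031.
  Office Delay Adjustment: +439 days → 8 February 2033.
Expiry of referenced patent IL-983526:
  Base: filing + 20 years → 30 April 2031.
  Office Delay Adjustment: +755 days → 24 May 2033.
Terminal disclaimer: IL-476679 expires on the earlier of 8 February 2033 and 24 May 2033.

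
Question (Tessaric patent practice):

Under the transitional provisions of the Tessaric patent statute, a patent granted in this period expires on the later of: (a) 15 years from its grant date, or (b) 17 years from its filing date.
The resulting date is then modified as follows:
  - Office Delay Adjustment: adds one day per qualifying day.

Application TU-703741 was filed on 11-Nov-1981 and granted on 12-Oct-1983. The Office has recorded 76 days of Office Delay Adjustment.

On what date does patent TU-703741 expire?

(a) grant + 15 years → 12 October 1998.
(b) filing + 17 years → 11 November 1998.
Later of the two: 11 November 1998.
Office Delay Adjustment: +76 days → 26 January 1999.

January 26, 1999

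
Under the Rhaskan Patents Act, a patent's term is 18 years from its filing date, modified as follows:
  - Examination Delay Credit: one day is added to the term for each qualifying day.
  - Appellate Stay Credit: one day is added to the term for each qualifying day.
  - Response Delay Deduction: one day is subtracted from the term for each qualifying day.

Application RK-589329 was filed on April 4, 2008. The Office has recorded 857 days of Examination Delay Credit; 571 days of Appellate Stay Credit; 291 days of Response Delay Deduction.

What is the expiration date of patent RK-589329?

2029-05-15

Base term: filing date + 18 years → 4 April 2026.
Examination Delay Credit: +857 days → 8 August 2028.
Appellate Stay Credit: +571 days → 2 March 2030.
Response Delay Deduction: −291 days → 15 May 2029.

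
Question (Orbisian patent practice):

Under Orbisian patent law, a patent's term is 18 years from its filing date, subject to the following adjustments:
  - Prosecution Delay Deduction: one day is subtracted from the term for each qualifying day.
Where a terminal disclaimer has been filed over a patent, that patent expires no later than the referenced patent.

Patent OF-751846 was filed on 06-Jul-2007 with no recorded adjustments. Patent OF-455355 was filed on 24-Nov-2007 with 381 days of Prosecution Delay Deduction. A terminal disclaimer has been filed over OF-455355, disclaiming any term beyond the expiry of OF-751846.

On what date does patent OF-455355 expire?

2024-11-08

Natural term of OF-455355:
  Base: filing + 18 years → 24 November 2025.
  Prosecution Delay Deduction: −381 days → 8 November 2024.
Expiry of referenced patent OF-751846:
  Base: filing + 18 years → 6 July 2025.
Terminal disclaimer: OF-455355 expires on the earlier of 8 November 2024 and 6 July 2025.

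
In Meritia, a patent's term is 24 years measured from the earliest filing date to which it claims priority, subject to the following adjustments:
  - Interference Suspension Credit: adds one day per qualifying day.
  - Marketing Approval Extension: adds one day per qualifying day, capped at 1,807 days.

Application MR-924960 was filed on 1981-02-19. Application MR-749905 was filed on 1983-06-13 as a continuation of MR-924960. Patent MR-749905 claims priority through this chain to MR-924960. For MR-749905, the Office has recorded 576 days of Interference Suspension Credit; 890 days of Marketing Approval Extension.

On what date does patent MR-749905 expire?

Earliest priority filing: 19 February 1981.
Base term: 19 February 1981 + 24 years → 19 February 2005.
Interference Suspension Credit: +576 days → 18 September 2006.
Marketing Approval Extension: 890 days (within the 1807-day cap) → +890 days → 24 February 2009.

February 24, 2009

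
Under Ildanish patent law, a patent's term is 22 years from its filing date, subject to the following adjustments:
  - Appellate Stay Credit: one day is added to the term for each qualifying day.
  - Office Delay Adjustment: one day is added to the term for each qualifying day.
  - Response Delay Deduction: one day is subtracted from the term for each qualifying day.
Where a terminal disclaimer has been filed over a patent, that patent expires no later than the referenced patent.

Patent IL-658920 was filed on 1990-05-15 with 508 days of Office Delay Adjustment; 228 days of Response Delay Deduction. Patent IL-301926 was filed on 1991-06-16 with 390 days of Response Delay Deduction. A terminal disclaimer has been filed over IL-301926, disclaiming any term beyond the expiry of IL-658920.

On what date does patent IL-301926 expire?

May 22, 2012

Natural term of IL-301926:
  Base: filing + 22 years → 16 June 2013.
  Response Delay Deduction: −390 days → 22 May 2012.
Expiry of referenced patent IL-658920:
  Base: filing + 22 years → 15 May 2012.
  Office Delay Adjustment: +508 days → 5 October 2013.
  Response Delay Deduction: −228 days → 19 February 2013.
Terminal disclaimer: IL-301926 expires on the earlier of 22 May 2012 and 19 February 2013.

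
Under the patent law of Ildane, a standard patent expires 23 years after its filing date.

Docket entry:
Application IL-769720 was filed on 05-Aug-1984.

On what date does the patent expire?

Filing date + 23 years → 5 August 2007.

2007-08-05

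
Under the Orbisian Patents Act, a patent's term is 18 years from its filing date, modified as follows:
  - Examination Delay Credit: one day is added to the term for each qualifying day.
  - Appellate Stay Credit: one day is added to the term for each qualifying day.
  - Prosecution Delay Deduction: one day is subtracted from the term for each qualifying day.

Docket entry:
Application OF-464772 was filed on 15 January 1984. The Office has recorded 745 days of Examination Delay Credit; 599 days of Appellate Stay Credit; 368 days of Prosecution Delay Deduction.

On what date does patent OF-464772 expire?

2004-09-17

Base term: filing date + 18 years → 15 January 2002.
Examination Delay Credit: +745 days → 30 January 2004.
Appellate Stay Credit: +599 days → 20 September 2005.
Prosecution Delay Deduction: −368 days → 17 September 2004.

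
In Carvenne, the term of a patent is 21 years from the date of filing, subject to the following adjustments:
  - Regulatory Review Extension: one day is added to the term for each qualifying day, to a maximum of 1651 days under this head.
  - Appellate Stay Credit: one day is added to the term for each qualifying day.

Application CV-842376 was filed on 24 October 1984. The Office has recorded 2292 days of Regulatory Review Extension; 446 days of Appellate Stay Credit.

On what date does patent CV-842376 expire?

2011-07-22

Base term: filing date + 21 years → 24 October 2005.
Regulatory Review Extension: 2292 days claimed exceeds the 1651-day cap, so +1651 days → 2 May 2010.
Appellate Stay Credit: +446 days → 22 July 2011.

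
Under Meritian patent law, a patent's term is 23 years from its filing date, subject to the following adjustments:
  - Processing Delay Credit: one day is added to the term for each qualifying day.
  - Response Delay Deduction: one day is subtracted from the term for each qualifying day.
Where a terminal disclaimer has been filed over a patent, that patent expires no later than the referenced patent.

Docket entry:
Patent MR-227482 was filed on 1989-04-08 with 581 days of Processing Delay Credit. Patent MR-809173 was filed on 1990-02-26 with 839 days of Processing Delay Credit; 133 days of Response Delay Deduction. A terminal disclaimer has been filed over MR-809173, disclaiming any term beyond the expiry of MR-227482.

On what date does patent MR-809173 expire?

Natural term of MR-809173:
  Base: filing + 23 years → 26 February 2013.
  Processing Delay Credit: +839 days → 15 June 2015.
  Response Delay Deduction: −133 days → 2 February 2015.
Expiry of referenced patent MR-227482:
  Base: filing + 23 years → 8 April 2012.
  Processing Delay Credit: +581 days → 10 November 2013.
Terminal disclaimer: MR-809173 expires on the earlier of 2 February 2015 and 10 November 2013.

November 10, 2013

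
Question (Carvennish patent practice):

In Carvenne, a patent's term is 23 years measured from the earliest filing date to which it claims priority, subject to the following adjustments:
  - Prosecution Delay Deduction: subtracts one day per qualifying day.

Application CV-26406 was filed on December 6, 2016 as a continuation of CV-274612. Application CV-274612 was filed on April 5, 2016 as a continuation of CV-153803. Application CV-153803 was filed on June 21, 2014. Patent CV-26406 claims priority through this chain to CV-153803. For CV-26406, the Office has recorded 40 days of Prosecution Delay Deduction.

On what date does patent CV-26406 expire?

Earliest priority filing: 21 June 2014.
Base term: 21 June 2014 + 23 years → 21 June 2037.
Prosecution Delay Deduction: −40 days → 12 May 2037.

2037-05-12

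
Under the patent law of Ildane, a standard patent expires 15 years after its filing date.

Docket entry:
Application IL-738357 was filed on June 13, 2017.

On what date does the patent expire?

Filing date + 15 years → 13 June 2032.

2032-06-13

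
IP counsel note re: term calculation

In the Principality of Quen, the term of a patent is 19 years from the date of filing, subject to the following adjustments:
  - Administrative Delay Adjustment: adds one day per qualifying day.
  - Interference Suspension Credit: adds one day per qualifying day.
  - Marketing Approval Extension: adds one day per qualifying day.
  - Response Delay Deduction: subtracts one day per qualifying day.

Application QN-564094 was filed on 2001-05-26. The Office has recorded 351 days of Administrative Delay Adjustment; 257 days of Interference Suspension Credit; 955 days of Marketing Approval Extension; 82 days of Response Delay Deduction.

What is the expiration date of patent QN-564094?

2024-06-15

Base term: filing date + 19 years → 26 May 2020.
Administrative Delay Adjustment: +351 days → 12 May 2021.
Interference Suspension Credit: +257 days → 24 January 2022.
Marketing Approval Extension: +955 days → 5 September 2024.
Response Delay Deduction: −82 days → 15 June 2024.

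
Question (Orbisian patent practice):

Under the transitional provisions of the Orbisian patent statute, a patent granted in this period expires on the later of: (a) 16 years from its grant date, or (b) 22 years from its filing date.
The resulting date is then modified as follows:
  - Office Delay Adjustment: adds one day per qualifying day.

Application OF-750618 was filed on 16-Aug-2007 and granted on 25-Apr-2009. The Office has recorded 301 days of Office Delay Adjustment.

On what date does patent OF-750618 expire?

(a) grant + 16 years → 25 April 2025.
(b) filing + 22 years → 16 August 2029.
Later of the two: 16 August 2029.
Office Delay Adjustment: +301 days → 13 June 2030.

2030-06-13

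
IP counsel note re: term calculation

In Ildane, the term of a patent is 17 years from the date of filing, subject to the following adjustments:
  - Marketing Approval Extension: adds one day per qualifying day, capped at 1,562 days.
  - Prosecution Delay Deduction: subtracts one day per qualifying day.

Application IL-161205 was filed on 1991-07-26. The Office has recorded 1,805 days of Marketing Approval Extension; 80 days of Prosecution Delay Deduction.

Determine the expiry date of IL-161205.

August 16, 2012

Base term: filing date + 17 years → 26 July 2008.
Marketing Approval Extension: 1805 days claimed exceeds the 1562-day cap, so +1562 days → 4 November 2012.
Prosecution Delay Deduction: −80 days → 16 August 2012.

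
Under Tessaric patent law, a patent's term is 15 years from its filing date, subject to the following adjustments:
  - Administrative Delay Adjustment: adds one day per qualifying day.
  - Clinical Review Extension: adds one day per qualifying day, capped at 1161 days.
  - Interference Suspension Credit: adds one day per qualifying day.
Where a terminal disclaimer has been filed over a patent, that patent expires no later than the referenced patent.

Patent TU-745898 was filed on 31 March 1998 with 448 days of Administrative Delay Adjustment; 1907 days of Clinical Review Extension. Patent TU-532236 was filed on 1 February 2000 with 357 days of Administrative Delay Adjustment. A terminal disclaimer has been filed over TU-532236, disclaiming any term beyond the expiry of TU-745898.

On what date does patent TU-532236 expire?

January 24, 2016

Natural term of TU-532236:
  Base: filing + 15 years → 1 February 2015.
  Administrative Delay Adjustment: +357 days → 24 January 2016.
Expiry of referenced patent TU-745898:
  Base: filing + 15 years → 31 March 2013.
  Administrative Delay Adjustment: +448 days → 22 June 2014.
  Clinical Review Extension: 1907 days claimed exceeds the 1161-day cap, so +1161 days → 26 August 2017.
Terminal disclaimer: TU-532236 expires on the earlier of 24 January 2016 and 26 August 2017.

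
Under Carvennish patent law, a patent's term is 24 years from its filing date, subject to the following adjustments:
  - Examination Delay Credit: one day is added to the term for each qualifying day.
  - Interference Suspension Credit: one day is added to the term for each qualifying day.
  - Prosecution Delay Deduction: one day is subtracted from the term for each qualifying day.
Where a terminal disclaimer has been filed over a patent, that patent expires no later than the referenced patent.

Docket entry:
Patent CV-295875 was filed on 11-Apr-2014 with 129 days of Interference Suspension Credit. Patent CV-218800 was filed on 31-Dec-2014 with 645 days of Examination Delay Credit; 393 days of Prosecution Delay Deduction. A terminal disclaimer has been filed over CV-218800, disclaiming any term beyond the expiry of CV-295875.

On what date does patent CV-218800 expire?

2038-08-18

Natural term of CV-218800:
  Base: filing + 24 years → 31 December 2038.
  Examination Delay Credit: +645 days → 6 October 2040.
  Prosecution Delay Deduction: −393 days → 9 September 2039.
Expiry of referenced patent CV-295875:
  Base: filing + 24 years → 11 April 2038.
  Interference Suspension Credit: +129 days → 18 August 2038.
Terminal disclaimer: CV-218800 expires on the earlier of 9 September 2039 and 18 August 2038.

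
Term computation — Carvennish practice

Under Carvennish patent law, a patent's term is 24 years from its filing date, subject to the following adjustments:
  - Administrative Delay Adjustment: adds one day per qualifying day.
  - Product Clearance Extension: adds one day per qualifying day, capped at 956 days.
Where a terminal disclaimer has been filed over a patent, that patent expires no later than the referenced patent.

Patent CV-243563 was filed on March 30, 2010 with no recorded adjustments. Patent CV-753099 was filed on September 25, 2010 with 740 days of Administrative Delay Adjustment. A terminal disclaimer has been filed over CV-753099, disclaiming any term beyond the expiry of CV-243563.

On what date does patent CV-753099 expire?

March 30, 2034

Natural term of CV-753099:
  Base: filing + 24 years → 25 September 2034.
  Administrative Delay Adjustment: +740 days → 4 October 2036.
Expiry of referenced patent CV-243563:
  Base: filing + 24 years → 30 March 2034.
Terminal disclaimer: CV-753099 expires on the earlier of 4 October 2036 and 30 March 2034.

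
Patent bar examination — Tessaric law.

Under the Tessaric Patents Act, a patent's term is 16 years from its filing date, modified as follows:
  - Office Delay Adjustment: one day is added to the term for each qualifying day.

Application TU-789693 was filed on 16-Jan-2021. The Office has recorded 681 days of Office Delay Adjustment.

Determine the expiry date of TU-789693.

2038-11-28

Base term: filing date + 16 years → 16 January 2037.
Office Delay Adjustment: +681 days → 28 November 2038.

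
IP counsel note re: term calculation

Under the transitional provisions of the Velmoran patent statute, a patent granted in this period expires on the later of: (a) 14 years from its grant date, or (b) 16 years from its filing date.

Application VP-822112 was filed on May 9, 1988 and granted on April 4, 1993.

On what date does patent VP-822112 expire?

(a) grant + 14 years → 4 April 2007.
(b) filing + 16 years → 9 May 2004.
Later of the two: 4 April 2007.

2007-04-04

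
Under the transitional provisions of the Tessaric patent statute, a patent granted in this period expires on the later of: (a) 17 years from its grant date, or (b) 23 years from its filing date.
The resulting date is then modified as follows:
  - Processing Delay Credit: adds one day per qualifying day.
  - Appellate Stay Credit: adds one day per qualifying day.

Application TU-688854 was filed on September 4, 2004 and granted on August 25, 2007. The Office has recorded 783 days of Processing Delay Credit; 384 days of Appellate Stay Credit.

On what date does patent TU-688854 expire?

(a) grant + 17 years → 25 August 2024.
(b) filing + 23 years → 4 September 2027.
Later of the two: 4 September 2027.
Processing Delay Credit: +783 days → 26 October 2029.
Appellate Stay Credit: +384 days → 14 November 2030.

November 14, 2030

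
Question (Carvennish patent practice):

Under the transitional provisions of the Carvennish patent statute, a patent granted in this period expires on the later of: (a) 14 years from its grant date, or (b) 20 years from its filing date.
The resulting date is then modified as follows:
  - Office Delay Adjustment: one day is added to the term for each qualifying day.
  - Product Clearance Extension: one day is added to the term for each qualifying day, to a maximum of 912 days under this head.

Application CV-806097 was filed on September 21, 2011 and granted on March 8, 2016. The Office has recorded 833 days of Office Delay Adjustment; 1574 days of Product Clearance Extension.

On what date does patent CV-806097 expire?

(a) grant + 14 years → 8 March 2030.
(b) filing + 20 years → 21 September 2031.
Later of the two: 21 September 2031.
Office Delay Adjustment: +833 days → 1 January 2034.
Product Clearance Extension: 1574 days claimed exceeds the 912-day cap, so +912 days → 1 July 2036.

2036-07-01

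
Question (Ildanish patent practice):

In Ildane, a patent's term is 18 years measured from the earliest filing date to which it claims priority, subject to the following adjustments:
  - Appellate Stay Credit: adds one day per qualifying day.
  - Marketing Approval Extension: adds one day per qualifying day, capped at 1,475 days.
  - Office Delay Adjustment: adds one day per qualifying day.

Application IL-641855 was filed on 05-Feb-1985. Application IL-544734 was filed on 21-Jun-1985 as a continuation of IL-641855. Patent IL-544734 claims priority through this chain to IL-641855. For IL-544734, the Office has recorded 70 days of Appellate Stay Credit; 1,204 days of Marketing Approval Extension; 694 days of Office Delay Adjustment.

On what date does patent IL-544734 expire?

Earliest priority filing: 5 February 1985.
Base term: 5 February 1985 + 18 years → 5 February 2003.
Appellate Stay Credit: +70 days → 16 April 2003.
Marketing Approval Extension: 1204 days (within the 1475-day cap) → +1204 days → 2 August 2006.
Office Delay Adjustment: +694 days → 26 June 2008.

June 26, 2008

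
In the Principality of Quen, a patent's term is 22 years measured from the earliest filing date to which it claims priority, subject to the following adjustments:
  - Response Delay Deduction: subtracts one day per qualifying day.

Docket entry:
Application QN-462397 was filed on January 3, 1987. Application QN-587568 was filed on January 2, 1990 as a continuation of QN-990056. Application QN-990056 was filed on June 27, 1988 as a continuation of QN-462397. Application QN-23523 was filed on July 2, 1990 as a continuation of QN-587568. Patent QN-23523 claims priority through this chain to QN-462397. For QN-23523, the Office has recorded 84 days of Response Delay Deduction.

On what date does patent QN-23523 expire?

2008-10-11

Earliest priority filing: 3 January 1987.
Base term: 3 January 1987 + 22 years → 3 January 2009.
Response Delay Deduction: −84 days → 11 October 2008.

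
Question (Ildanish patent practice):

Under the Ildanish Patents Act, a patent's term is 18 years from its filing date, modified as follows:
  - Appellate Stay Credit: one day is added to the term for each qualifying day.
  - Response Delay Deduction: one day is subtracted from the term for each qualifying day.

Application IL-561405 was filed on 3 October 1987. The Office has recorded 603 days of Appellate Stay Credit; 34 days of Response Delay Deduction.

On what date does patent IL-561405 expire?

2007-04-25

Base term: filing date + 18 years → 3 October 2005.
Appellate Stay Credit: +603 days → 29 May 2007.
Response Delay Deduction: −34 days → 25 April 2007.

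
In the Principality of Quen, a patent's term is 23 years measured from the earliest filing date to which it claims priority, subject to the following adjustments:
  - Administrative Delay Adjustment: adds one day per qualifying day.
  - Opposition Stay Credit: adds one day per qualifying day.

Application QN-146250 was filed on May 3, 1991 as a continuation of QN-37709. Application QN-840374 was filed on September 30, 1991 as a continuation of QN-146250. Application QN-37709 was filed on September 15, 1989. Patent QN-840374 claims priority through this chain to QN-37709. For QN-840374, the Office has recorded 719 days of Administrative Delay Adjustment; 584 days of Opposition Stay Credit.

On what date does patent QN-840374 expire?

Earliest priority filing: 15 September 1989.
Base term: 15 September 1989 + 23 years → 15 September 2012.
Administrative Delay Adjustment: +719 days → 4 September 2014.
Opposition Stay Credit: +584 days → 10 April 2016.

2016-04-10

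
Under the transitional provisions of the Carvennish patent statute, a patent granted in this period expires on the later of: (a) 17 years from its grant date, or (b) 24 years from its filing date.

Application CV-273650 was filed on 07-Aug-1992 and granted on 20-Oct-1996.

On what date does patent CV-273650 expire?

(a) grant + 17 years → 20 October 2013.
(b) filing + 24 years → 7 August 2016.
Later of the two: 7 August 2016.

2016-08-07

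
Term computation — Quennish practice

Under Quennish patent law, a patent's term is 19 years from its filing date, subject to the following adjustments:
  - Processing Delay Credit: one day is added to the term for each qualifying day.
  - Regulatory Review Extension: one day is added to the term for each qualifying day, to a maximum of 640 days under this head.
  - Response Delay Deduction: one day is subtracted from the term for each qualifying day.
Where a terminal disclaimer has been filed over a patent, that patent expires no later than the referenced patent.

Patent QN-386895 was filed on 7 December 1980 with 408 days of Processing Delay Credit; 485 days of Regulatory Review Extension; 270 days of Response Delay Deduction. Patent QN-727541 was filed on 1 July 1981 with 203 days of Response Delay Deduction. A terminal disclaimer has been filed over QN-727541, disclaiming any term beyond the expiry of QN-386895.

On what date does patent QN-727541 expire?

Natural term of QN-727541:
  Base: filing + 19 years → 1 July 2000.
  Response Delay Deduction: −203 days → 11 December 1999.
Expiry of referenced patent QN-386895:
  Base: filing + 19 years → 7 December 1999.
  Processing Delay Credit: +408 days → 18 January 2001.
  Regulatory Review Extension: 485 days (within the 640-day cap) → +485 days → 18 May 2002.
  Response Delay Deduction: −270 days → 21 August 2001.
Terminal disclaimer: QN-727541 expires on the earlier of 11 December 1999 and 21 August 2001.

December 11, 1999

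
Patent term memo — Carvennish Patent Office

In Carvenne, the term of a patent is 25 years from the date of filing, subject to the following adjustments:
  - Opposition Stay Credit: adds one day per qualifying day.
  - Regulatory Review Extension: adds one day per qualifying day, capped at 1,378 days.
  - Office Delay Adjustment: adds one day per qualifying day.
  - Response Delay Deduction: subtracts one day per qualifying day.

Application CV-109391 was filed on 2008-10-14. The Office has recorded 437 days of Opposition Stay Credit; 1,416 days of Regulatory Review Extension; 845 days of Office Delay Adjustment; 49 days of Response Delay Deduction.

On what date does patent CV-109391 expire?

2040-12-07

Base term: filing date + 25 years → 14 October 2033.
Opposition Stay Credit: +437 days → 25 December 2034.
Regulatory Review Extension: 1416 days claimed exceeds the 1378-day cap, so +1378 days → 3 October 2038.
Office Delay Adjustment: +845 days → 25 January 2041.
Response Delay Deduction: −49 days → 7 December 2040.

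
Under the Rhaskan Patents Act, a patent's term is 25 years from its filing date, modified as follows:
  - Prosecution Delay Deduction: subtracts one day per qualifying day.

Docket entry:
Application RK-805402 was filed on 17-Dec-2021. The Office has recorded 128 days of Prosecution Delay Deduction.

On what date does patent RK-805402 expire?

2046-08-11

Base term: filing date + 25 years → 17 December 2046.
Prosecution Delay Deduction: −128 days → 11 August 2046.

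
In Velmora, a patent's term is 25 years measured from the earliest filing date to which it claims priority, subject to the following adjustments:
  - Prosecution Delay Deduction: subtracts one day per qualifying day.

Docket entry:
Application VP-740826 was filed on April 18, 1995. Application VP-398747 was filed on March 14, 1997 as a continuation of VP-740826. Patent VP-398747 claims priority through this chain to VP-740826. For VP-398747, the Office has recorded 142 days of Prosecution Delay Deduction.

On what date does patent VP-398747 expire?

Earliest priority filing: 18 April 1995.
Base term: 18 April 1995 + 25 years → 18 April 2020.
Prosecution Delay Deduction: −142 days → 28 November 2019.

November 28, 2019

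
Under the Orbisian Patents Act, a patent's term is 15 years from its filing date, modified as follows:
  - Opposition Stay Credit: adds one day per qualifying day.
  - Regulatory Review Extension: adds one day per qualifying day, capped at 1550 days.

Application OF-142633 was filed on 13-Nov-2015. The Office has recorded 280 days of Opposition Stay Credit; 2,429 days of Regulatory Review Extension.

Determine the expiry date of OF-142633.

2035-11-17

Base term: filing date + 15 years → 13 November 2030.
Opposition Stay Credit: +280 days → 20 August 2031.
Regulatory Review Extension: 2429 days claimed exceeds the 1550-day cap, so +1550 days → 17 November 2035.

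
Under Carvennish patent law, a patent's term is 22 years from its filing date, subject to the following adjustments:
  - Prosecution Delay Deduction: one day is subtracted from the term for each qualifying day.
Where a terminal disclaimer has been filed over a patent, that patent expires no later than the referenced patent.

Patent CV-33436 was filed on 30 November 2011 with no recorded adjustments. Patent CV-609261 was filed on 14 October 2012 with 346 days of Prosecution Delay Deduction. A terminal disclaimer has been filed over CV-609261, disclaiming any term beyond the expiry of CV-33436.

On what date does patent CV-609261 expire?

2033-11-02

Natural term of CV-609261:
  Base: filing + 22 years → 14 October 2034.
  Prosecution Delay Deduction: −346 days → 2 November 2033.
Expiry of referenced patent CV-33436:
  Base: filing + 22 years → 30 November 2033.
Terminal disclaimer: CV-609261 expires on the earlier of 2 November 2033 and 30 November 2033.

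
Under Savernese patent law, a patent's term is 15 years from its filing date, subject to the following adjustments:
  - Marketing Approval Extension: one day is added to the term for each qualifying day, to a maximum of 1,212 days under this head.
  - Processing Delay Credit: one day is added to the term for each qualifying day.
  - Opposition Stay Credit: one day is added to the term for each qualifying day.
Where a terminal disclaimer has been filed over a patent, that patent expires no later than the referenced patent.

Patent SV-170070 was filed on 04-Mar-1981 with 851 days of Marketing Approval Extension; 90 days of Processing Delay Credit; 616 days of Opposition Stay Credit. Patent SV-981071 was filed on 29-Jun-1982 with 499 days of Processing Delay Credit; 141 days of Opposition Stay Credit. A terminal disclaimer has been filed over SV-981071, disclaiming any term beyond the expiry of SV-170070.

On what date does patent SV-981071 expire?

March 31, 1999

Natural term of SV-981071:
  Base: filing + 15 years → 29 June 1997.
  Processing Delay Credit: +499 days → 10 November 1998.
  Opposition Stay Credit: +141 days → 31 March 1999.
Expiry of referenced patent SV-170070:
  Base: filing + 15 years → 4 March 1996.
  Marketing Approval Extension: 851 days (within the 1212-day cap) → +851 days → 3 July 1998.
  Processing Delay Credit: +90 days → 1 October 1998.
  Opposition Stay Credit: +616 days → 8 June 2000.
Terminal disclaimer: SV-981071 expires on the earlier of 31 March 1999 and 8 June 2000.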